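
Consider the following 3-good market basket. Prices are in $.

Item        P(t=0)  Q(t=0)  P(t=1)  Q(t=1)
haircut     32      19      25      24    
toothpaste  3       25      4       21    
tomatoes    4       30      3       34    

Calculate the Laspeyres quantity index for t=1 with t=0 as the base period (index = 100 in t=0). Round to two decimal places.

Laspeyres quantity index uses base-period prices as weights.
ΣP(t=0)·Q(t=1) = 32×24 + 3×21 + 4×34 = 768 + 63 + 136 = 967
ΣP(t=0)·Q(t=0) = 32×19 + 3×25 + 4×30 = 608 + 75 + 120 = 803
Index = 967 / 803 × 100 = 120.4234

120.42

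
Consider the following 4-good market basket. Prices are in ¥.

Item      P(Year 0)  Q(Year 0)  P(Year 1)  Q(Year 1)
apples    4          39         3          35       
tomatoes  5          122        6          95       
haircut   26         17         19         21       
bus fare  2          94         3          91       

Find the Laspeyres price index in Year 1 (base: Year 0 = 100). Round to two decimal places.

Laspeyres price index uses base-period quantities as weights.
ΣP(Year 1)·Q(Year 0) = 3×39 + 6×122 + 19×17 + 3×94 = 117 + 732 + 323 + 282 = 1454
ΣP(Year 0)·Q(Year 0) = 4×39 + 5×122 + 26×17 + 2×94 = 156 + 610 + 442 + 188 = 1396
Index = 1454 / 1396 × 100 = 104.1547

104.15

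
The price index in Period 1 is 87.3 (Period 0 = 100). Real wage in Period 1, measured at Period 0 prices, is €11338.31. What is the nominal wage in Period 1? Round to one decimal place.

9898.3

Nominal = Real × (Index/100) = 11338.31 × (87.3/100)
        = 11338.31 × 0.873 = 9898.3446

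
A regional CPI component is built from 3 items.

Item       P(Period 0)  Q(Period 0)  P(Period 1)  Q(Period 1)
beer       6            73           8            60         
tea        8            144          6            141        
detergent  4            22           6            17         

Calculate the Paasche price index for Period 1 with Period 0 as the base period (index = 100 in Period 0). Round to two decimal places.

91.77

Paasche price index uses current-period quantities as weights.
ΣP(Period 1)·Q(Period 1) = 8×60 + 6×141 + 6×17 = 480 + 846 + 102 = 1428
ΣP(Period 0)·Q(Period 1) = 6×60 + 8×141 + 4×17 = 360 + 1128 + 68 = 1556
Index = 1428 / 1556 × 100 = 91.7738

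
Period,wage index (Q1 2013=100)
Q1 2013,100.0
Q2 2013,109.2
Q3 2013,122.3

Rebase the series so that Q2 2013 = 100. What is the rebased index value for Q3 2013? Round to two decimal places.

112.00

Rebased(Q3 2013) = 122.3 / 109.2 × 100 = 111.9963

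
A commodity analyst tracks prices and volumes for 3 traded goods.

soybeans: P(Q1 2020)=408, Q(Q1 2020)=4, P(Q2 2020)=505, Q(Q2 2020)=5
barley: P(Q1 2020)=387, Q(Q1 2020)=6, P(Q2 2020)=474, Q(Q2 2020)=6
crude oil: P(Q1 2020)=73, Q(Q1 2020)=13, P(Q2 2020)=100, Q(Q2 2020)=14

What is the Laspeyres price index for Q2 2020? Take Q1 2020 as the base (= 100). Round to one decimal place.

125.7

Laspeyres price index uses base-period quantities as weights.
ΣP(Q2 2020)·Q(Q1 2020) = 505×4 + 474×6 + 100×13 = 2020 + 2844 + 1300 = 6164
ΣP(Q1 2020)·Q(Q1 2020) = 408×4 + 387×6 + 73×13 = 1632 + 2322 + 949 = 4903
Index = 6164 / 4903 × 100 = 125.7189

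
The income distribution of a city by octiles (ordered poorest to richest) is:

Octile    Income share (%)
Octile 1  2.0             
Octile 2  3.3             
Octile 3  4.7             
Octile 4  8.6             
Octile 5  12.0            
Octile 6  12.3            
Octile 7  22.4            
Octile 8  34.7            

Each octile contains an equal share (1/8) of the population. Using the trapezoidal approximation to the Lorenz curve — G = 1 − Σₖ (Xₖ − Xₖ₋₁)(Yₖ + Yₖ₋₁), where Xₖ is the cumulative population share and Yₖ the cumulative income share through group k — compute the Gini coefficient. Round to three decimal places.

Cumulative income shares Yₖ: 0.0200, 0.0530, 0.1000, 0.1860, 0.3060, 0.4290, 0.6530, 1.0000
Σ (Xₖ−Xₖ₋₁)(Yₖ+Yₖ₋₁) = (1/8)(0.0200+0.0000) + (1/8)(0.0530+0.0200) + (1/8)(0.1000+0.0530) + (1/8)(0.1860+0.1000) + (1/8)(0.3060+0.1860) + (1/8)(0.4290+0.3060) + (1/8)(0.6530+0.4290) + (1/8)(1.0000+0.6530)
  = 0.0025 + 0.0091 + 0.0191 + 0.0358 + 0.0615 + 0.0919 + 0.1353 + 0.2066 = 0.5617
G = 1 − 0.5617 = 0.4383

0.438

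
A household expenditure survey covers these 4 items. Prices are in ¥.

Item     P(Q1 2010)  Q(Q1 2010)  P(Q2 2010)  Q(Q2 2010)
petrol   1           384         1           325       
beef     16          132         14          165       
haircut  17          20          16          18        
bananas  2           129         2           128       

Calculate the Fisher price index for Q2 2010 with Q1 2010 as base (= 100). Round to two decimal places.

90.48

Laspeyres component (base-period weights):
ΣP(Q2 2010)Q(Q1 2010) = 1×384 + 14×132 + 16×20 + 2×129 = 384 + 1848 + 320 + 258 = 2810
ΣP(Q1 2010)Q(Q1 2010) = 1×384 + 16×132 + 17×20 + 2×129 = 384 + 2112 + 340 + 258 = 3094
L = 2810 / 3094 × 100 = 90.8209
Paasche component (current-period weights):
ΣP(Q2 2010)Q(Q2 2010) = 1×325 + 14×165 + 16×18 + 2×128 = 325 + 2310 + 288 + 256 = 3179
ΣP(Q1 2010)Q(Q2 2010) = 1×325 + 16×165 + 17×18 + 2×128 = 325 + 2640 + 306 + 256 = 3527
P = 3179 / 3527 × 100 = 90.1333
Fisher = √(L × P) = √(90.8209 × 90.1333) = 90.4764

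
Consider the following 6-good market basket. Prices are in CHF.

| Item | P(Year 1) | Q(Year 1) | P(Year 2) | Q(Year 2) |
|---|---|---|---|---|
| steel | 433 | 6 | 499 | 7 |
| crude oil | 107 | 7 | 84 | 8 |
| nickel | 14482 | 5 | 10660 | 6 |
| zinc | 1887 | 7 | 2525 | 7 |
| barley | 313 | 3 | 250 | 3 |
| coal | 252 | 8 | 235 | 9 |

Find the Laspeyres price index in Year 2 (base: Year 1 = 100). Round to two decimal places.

83.97

Laspeyres price index uses base-period quantities as weights.
ΣP(Year 2)·Q(Year 1) = 499×6 + 84×7 + 10660×5 + 2525×7 + 250×3 + 235×8 = 2994 + 588 + 53300 + 17675 + 750 + 1880 = 77187
ΣP(Year 1)·Q(Year 1) = 433×6 + 107×7 + 14482×5 + 1887×7 + 313×3 + 252×8 = 2598 + 749 + 72410 + 13209 + 939 + 2016 = 91921
Index = 77187 / 91921 × 100 = 83.9710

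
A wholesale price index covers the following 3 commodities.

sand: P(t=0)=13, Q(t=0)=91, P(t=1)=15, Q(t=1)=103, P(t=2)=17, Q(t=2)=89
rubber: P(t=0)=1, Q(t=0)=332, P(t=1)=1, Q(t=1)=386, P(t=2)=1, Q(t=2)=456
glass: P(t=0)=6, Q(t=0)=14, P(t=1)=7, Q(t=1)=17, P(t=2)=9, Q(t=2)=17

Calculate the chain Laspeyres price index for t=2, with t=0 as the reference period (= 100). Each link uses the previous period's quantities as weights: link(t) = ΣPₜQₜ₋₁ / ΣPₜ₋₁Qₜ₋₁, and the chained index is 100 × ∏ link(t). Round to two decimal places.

Link t=0→t=1:
ΣP(t=1)Q(t=0) = 15×91 + 1×332 + 7×14 = 1365 + 332 + 98 = 1795
ΣP(t=0)Q(t=0) = 13×91 + 1×332 + 6×14 = 1183 + 332 + 84 = 1599
link = 1795/1599 = 1.122577
Link t=1→t=2:
ΣP(t=2)Q(t=1) = 17×103 + 1×386 + 9×17 = 1751 + 386 + 153 = 2290
ΣP(t=1)Q(t=1) = 15×103 + 1×386 + 7×17 = 1545 + 386 + 119 = 2050
link = 2290/2050 = 1.117073
Chained index = 100 × 1.122577 × 1.117073 = 125.4000

125.40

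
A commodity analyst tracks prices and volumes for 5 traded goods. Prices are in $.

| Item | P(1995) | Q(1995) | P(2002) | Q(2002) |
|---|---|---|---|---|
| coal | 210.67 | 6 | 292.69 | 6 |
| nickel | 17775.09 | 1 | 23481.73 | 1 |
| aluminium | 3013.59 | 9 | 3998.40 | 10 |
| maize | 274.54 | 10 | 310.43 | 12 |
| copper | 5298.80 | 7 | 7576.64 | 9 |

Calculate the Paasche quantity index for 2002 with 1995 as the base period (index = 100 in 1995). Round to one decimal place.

Paasche quantity index uses current-period prices as weights.
ΣP(2002)·Q(2002) = 292.69×6 + 23481.73×1 + 3998.40×10 + 310.43×12 + 7576.64×9 = 1756.14 + 23481.73 + 39984 + 3725.16 + 68189.76 = 137136.79
ΣP(2002)·Q(1995) = 292.69×6 + 23481.73×1 + 3998.40×9 + 310.43×10 + 7576.64×7 = 1756.14 + 23481.73 + 35985.6 + 3104.3 + 53036.48 = 117364.25
Index = 137136.79 / 117364.25 × 100 = 116.8472

116.8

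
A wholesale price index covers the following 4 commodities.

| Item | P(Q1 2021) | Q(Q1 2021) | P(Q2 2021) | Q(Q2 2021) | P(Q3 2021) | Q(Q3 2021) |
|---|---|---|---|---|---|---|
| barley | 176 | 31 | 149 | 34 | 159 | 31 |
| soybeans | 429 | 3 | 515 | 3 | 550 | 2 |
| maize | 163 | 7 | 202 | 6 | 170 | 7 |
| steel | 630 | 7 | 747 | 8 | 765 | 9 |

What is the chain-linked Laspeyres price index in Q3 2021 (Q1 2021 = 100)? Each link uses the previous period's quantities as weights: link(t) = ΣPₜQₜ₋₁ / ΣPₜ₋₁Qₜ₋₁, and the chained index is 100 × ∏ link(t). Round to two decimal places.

Link Q1 2021→Q2 2021:
ΣP(Q2 2021)Q(Q1 2021) = 149×31 + 515×3 + 202×7 + 747×7 = 4619 + 1545 + 1414 + 5229 = 12807
ΣP(Q1 2021)Q(Q1 2021) = 176×31 + 429×3 + 163×7 + 630×7 = 5456 + 1287 + 1141 + 4410 = 12294
link = 12807/12294 = 1.041728
Link Q2 2021→Q3 2021:
ΣP(Q3 2021)Q(Q2 2021) = 159×34 + 550×3 + 170×6 + 765×8 = 5406 + 1650 + 1020 + 6120 = 14196
ΣP(Q2 2021)Q(Q2 2021) = 149×34 + 515×3 + 202×6 + 747×8 = 5066 + 1545 + 1212 + 5976 = 13799
link = 14196/13799 = 1.028770
Chained index = 100 × 1.041728 × 1.028770 = 107.1698

107.17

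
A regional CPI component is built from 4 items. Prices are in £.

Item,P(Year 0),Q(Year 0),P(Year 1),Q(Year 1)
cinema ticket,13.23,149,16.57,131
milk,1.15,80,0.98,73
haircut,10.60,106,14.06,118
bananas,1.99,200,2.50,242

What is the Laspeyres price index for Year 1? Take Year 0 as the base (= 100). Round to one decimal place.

Laspeyres price index uses base-period quantities as weights.
ΣP(Year 1)·Q(Year 0) = 16.57×149 + 0.98×80 + 14.06×106 + 2.50×200 = 2468.93 + 78.4 + 1490.36 + 500 = 4537.69
ΣP(Year 0)·Q(Year 0) = 13.23×149 + 1.15×80 + 10.60×106 + 1.99×200 = 1971.27 + 92 + 1123.6 + 398 = 3584.87
Index = 4537.69 / 3584.87 × 100 = 126.5789

126.6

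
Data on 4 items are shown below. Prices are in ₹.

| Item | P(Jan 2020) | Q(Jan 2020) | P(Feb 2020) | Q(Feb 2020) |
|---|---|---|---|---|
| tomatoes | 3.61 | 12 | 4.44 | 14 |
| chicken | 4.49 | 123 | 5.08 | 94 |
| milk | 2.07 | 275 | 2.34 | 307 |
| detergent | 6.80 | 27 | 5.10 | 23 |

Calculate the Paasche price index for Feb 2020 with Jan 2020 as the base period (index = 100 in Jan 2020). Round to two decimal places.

108.77

Paasche price index uses current-period quantities as weights.
ΣP(Feb 2020)·Q(Feb 2020) = 4.44×14 + 5.08×94 + 2.34×307 + 5.10×23 = 62.16 + 477.52 + 718.38 + 117.3 = 1375.36
ΣP(Jan 2020)·Q(Feb 2020) = 3.61×14 + 4.49×94 + 2.07×307 + 6.80×23 = 50.54 + 422.06 + 635.49 + 156.4 = 1264.49
Index = 1375.36 / 1264.49 × 100 = 108.7680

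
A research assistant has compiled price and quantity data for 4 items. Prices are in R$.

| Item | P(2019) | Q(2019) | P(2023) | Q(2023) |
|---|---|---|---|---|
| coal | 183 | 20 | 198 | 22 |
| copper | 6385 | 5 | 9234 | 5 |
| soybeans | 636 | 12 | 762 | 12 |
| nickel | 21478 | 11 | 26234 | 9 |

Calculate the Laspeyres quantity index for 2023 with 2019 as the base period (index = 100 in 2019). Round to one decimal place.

84.8

Laspeyres quantity index uses base-period prices as weights.
ΣP(2019)·Q(2023) = 183×22 + 6385×5 + 636×12 + 21478×9 = 4026 + 31925 + 7632 + 193302 = 236885
ΣP(2019)·Q(2019) = 183×20 + 6385×5 + 636×12 + 21478×11 = 3660 + 31925 + 7632 + 236258 = 279475
Index = 236885 / 279475 × 100 = 84.7607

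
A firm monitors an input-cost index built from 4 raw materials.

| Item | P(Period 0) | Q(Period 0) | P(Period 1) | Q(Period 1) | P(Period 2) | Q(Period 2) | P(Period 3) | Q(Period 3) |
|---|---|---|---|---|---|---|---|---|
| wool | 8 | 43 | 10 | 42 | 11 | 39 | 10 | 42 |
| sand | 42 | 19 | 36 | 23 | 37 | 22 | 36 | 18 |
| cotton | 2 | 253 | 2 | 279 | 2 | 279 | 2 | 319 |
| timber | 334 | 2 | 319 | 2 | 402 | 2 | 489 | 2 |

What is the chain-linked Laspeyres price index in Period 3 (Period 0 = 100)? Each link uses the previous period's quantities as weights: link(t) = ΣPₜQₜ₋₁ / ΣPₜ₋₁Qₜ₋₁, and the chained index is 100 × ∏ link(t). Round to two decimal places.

Link Period 0→Period 1:
ΣP(Period 1)Q(Period 0) = 10×43 + 36×19 + 2×253 + 319×2 = 430 + 684 + 506 + 638 = 2258
ΣP(Period 0)Q(Period 0) = 8×43 + 42×19 + 2×253 + 334×2 = 344 + 798 + 506 + 668 = 2316
link = 2258/2316 = 0.974957
Link Period 1→Period 2:
ΣP(Period 2)Q(Period 1) = 11×42 + 37×23 + 2×279 + 402×2 = 462 + 851 + 558 + 804 = 2675
ΣP(Period 1)Q(Period 1) = 10×42 + 36×23 + 2×279 + 319×2 = 420 + 828 + 558 + 638 = 2444
link = 2675/2444 = 1.094517
Link Period 2→Period 3:
ΣP(Period 3)Q(Period 2) = 10×39 + 36×22 + 2×279 + 489×2 = 390 + 792 + 558 + 978 = 2718
ΣP(Period 2)Q(Period 2) = 11×39 + 37×22 + 2×279 + 402×2 = 429 + 814 + 558 + 804 = 2605
link = 2718/2605 = 1.043378
Chained index = 100 × 0.974957 × 1.094517 × 1.043378 = 111.3396

111.34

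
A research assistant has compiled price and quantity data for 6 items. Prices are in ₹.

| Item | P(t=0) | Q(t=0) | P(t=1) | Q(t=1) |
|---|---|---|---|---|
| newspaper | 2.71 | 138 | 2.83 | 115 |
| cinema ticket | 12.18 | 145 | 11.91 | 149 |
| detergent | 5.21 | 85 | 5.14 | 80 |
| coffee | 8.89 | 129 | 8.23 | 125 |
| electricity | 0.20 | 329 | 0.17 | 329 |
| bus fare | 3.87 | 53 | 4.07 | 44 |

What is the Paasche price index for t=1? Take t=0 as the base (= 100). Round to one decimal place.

Paasche price index uses current-period quantities as weights.
ΣP(t=1)·Q(t=1) = 2.83×115 + 11.91×149 + 5.14×80 + 8.23×125 + 0.17×329 + 4.07×44 = 325.45 + 1774.59 + 411.2 + 1028.75 + 55.93 + 179.08 = 3775
ΣP(t=0)·Q(t=1) = 2.71×115 + 12.18×149 + 5.21×80 + 8.89×125 + 0.20×329 + 3.87×44 = 311.65 + 1814.82 + 416.8 + 1111.25 + 65.8 + 170.28 = 3890.6
Index = 3775 / 3890.6 × 100 = 97.0287

97.0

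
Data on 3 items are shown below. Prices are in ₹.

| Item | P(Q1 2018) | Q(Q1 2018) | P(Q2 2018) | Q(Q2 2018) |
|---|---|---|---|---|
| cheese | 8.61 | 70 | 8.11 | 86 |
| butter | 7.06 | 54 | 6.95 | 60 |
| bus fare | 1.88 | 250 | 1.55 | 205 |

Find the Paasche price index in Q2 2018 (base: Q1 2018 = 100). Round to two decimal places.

92.43

Paasche price index uses current-period quantities as weights.
ΣP(Q2 2018)·Q(Q2 2018) = 8.11×86 + 6.95×60 + 1.55×205 = 697.46 + 417 + 317.75 = 1432.21
ΣP(Q1 2018)·Q(Q2 2018) = 8.61×86 + 7.06×60 + 1.88×205 = 740.46 + 423.6 + 385.4 = 1549.46
Index = 1432.21 / 1549.46 × 100 = 92.4328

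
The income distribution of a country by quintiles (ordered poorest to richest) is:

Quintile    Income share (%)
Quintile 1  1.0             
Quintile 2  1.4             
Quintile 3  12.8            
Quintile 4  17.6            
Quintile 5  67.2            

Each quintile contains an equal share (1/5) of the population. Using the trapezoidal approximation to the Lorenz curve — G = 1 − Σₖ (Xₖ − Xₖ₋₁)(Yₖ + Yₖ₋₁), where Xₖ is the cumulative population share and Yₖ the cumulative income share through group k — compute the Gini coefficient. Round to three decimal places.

Cumulative income shares Yₖ: 0.0100, 0.0240, 0.1520, 0.3280, 1.0000
Σ (Xₖ−Xₖ₋₁)(Yₖ+Yₖ₋₁) = (1/5)(0.0100+0.0000) + (1/5)(0.0240+0.0100) + (1/5)(0.1520+0.0240) + (1/5)(0.3280+0.1520) + (1/5)(1.0000+0.3280)
  = 0.0020 + 0.0068 + 0.0352 + 0.0960 + 0.2656 = 0.4056
G = 1 − 0.4056 = 0.5944

0.594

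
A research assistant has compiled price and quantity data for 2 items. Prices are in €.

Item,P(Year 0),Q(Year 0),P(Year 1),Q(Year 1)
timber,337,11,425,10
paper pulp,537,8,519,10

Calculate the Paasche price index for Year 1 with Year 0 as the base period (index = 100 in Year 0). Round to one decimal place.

108.0

Paasche price index uses current-period quantities as weights.
ΣP(Year 1)·Q(Year 1) = 425×10 + 519×10 = 4250 + 5190 = 9440
ΣP(Year 0)·Q(Year 1) = 337×10 + 537×10 = 3370 + 5370 = 8740
Index = 9440 / 8740 × 100 = 108.0092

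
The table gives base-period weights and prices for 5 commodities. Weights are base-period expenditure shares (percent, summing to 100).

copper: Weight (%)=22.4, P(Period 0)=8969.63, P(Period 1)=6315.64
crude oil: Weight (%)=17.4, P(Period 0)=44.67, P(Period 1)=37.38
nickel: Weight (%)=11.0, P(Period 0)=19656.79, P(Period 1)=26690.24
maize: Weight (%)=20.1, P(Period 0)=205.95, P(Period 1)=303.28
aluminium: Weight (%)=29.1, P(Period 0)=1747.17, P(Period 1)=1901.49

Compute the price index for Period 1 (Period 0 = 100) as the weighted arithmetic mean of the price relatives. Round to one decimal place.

106.5

copper: 22.4 × (6315.64/8969.63) = 22.4 × 0.704114 = 15.7721
crude oil: 17.4 × (37.38/44.67) = 17.4 × 0.836803 = 14.5604
nickel: 11.0 × (26690.24/19656.79) = 11.0 × 1.357813 = 14.9359
maize: 20.1 × (303.28/205.95) = 20.1 × 1.472590 = 29.5991
aluminium: 29.1 × (1901.49/1747.17) = 29.1 × 1.088326 = 31.6703
Index = Σ wᵢ·(p₁ᵢ/p₀ᵢ) = 15.7721 + 14.5604 + 14.9359 + 29.5991 + 31.6703 = 106.5378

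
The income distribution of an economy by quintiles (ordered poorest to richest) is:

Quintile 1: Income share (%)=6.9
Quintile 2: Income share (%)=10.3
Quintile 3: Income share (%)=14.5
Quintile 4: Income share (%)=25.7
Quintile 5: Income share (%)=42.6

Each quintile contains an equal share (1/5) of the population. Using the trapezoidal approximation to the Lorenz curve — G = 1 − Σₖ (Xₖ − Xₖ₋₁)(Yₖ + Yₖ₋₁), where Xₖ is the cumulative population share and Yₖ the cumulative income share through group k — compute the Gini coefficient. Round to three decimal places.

Cumulative income shares Yₖ: 0.0690, 0.1720, 0.3170, 0.5740, 1.0000
Σ (Xₖ−Xₖ₋₁)(Yₖ+Yₖ₋₁) = (1/5)(0.0690+0.0000) + (1/5)(0.1720+0.0690) + (1/5)(0.3170+0.1720) + (1/5)(0.5740+0.3170) + (1/5)(1.0000+0.5740)
  = 0.0138 + 0.0482 + 0.0978 + 0.1782 + 0.3148 = 0.6528
G = 1 − 0.6528 = 0.3472

0.347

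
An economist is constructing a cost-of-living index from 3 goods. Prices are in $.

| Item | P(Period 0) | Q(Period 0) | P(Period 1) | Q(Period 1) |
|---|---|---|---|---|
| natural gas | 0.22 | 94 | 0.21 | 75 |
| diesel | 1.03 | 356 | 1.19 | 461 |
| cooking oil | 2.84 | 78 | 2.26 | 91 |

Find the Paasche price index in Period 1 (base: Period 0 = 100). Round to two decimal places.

Paasche price index uses current-period quantities as weights.
ΣP(Period 1)·Q(Period 1) = 0.21×75 + 1.19×461 + 2.26×91 = 15.75 + 548.59 + 205.66 = 770
ΣP(Period 0)·Q(Period 1) = 0.22×75 + 1.03×461 + 2.84×91 = 16.5 + 474.83 + 258.44 = 749.77
Index = 770 / 749.77 × 100 = 102.6982

102.70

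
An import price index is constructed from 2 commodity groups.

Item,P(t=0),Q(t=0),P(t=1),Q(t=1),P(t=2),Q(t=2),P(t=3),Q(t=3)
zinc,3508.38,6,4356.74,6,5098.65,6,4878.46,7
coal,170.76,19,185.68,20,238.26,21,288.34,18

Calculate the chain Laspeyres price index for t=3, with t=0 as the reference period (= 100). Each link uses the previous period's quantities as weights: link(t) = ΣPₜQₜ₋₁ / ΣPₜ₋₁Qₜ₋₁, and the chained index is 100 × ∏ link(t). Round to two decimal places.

Link t=0→t=1:
ΣP(t=1)Q(t=0) = 4356.74×6 + 185.68×19 = 26140.44 + 3527.92 = 29668.36
ΣP(t=0)Q(t=0) = 3508.38×6 + 170.76×19 = 21050.28 + 3244.44 = 24294.72
link = 29668.36/24294.72 = 1.221186
Link t=1→t=2:
ΣP(t=2)Q(t=1) = 5098.65×6 + 238.26×20 = 30591.9 + 4765.2 = 35357.1
ΣP(t=1)Q(t=1) = 4356.74×6 + 185.68×20 = 26140.44 + 3713.6 = 29854.04
link = 35357.1/29854.04 = 1.184332
Link t=2→t=3:
ΣP(t=3)Q(t=2) = 4878.46×6 + 288.34×21 = 29270.76 + 6055.14 = 35325.9
ΣP(t=2)Q(t=2) = 5098.65×6 + 238.26×21 = 30591.9 + 5003.46 = 35595.36
link = 35325.9/35595.36 = 0.992430
Chained index = 100 × 1.221186 × 1.184332 × 0.992430 = 143.5341

143.53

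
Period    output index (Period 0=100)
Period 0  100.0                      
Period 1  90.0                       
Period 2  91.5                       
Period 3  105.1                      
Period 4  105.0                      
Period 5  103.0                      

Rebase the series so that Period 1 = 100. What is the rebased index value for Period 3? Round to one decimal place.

116.8

Rebased(Period 3) = 105.1 / 90.0 × 100 = 116.7778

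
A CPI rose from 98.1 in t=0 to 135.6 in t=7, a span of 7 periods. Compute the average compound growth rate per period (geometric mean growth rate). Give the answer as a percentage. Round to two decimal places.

Growth factor = (135.6/98.1)^(1/7) = (1.382263)^(1/7) = 1.047332
Growth rate = 1.047332 − 1 = 0.047332 = 4.7332%

4.73%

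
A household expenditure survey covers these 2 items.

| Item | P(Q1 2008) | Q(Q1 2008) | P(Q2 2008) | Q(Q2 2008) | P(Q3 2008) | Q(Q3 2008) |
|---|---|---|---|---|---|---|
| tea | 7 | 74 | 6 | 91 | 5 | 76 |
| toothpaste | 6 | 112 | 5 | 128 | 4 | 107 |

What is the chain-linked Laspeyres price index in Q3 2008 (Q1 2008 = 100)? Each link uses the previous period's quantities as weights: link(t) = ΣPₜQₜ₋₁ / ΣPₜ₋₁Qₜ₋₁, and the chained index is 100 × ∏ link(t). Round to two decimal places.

68.79

Link Q1 2008→Q2 2008:
ΣP(Q2 2008)Q(Q1 2008) = 6×74 + 5×112 = 444 + 560 = 1004
ΣP(Q1 2008)Q(Q1 2008) = 7×74 + 6×112 = 518 + 672 = 1190
link = 1004/1190 = 0.843697
Link Q2 2008→Q3 2008:
ΣP(Q3 2008)Q(Q2 2008) = 5×91 + 4×128 = 455 + 512 = 967
ΣP(Q2 2008)Q(Q2 2008) = 6×91 + 5×128 = 546 + 640 = 1186
link = 967/1186 = 0.815346
Chained index = 100 × 0.843697 × 0.815346 = 68.7905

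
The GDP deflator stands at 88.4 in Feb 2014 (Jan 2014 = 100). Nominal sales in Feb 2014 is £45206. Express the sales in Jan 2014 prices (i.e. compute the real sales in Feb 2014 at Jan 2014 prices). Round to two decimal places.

Real = Nominal ÷ (Index/100) = 45206 ÷ (88.4/100)
     = 45206 ÷ 0.884 = 51138.0090

51138.01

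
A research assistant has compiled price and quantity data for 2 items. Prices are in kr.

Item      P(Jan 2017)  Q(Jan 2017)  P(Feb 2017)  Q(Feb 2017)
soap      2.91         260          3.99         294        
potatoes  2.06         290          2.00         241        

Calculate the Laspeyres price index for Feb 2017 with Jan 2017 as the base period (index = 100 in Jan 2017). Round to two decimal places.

Laspeyres price index uses base-period quantities as weights.
ΣP(Feb 2017)·Q(Jan 2017) = 3.99×260 + 2.00×290 = 1037.4 + 580 = 1617.4
ΣP(Jan 2017)·Q(Jan 2017) = 2.91×260 + 2.06×290 = 756.6 + 597.4 = 1354
Index = 1617.4 / 1354 × 100 = 119.4535

119.45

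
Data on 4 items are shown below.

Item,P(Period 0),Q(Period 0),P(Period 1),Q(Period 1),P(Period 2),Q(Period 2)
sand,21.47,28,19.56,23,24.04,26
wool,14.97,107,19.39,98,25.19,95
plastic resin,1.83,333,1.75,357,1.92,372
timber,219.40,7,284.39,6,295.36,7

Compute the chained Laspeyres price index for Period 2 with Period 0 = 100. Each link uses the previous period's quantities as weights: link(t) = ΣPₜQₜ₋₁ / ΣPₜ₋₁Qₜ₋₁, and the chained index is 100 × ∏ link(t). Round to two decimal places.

139.87

Link Period 0→Period 1:
ΣP(Period 1)Q(Period 0) = 19.56×28 + 19.39×107 + 1.75×333 + 284.39×7 = 547.68 + 2074.73 + 582.75 + 1990.73 = 5195.89
ΣP(Period 0)Q(Period 0) = 21.47×28 + 14.97×107 + 1.83×333 + 219.40×7 = 601.16 + 1601.79 + 609.39 + 1535.8 = 4348.14
link = 5195.89/4348.14 = 1.194968
Link Period 1→Period 2:
ΣP(Period 2)Q(Period 1) = 24.04×23 + 25.19×98 + 1.92×357 + 295.36×6 = 552.92 + 2468.62 + 685.44 + 1772.16 = 5479.14
ΣP(Period 1)Q(Period 1) = 19.56×23 + 19.39×98 + 1.75×357 + 284.39×6 = 449.88 + 1900.22 + 624.75 + 1706.34 = 4681.19
link = 5479.14/4681.19 = 1.170459
Chained index = 100 × 1.194968 × 1.170459 = 139.8661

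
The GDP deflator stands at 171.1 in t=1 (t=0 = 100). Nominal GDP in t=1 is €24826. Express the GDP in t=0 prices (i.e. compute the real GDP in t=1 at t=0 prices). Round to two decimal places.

Real = Nominal ÷ (Index/100) = 24826 ÷ (171.1/100)
     = 24826 ÷ 1.711 = 14509.6435

14509.64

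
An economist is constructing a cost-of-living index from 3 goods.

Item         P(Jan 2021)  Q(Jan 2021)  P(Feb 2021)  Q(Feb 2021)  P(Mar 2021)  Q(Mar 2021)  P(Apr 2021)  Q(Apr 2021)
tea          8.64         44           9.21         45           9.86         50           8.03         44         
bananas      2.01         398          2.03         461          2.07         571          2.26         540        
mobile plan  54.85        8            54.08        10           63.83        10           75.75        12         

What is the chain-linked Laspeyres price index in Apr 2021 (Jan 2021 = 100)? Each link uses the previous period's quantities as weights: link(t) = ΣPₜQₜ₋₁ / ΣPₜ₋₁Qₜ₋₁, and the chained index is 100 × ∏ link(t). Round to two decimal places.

Link Jan 2021→Feb 2021:
ΣP(Feb 2021)Q(Jan 2021) = 9.21×44 + 2.03×398 + 54.08×8 = 405.24 + 807.94 + 432.64 = 1645.82
ΣP(Jan 2021)Q(Jan 2021) = 8.64×44 + 2.01×398 + 54.85×8 = 380.16 + 799.98 + 438.8 = 1618.94
link = 1645.82/1618.94 = 1.016603
Link Feb 2021→Mar 2021:
ΣP(Mar 2021)Q(Feb 2021) = 9.86×45 + 2.07×461 + 63.83×10 = 443.7 + 954.27 + 638.3 = 2036.27
ΣP(Feb 2021)Q(Feb 2021) = 9.21×45 + 2.03×461 + 54.08×10 = 414.45 + 935.83 + 540.8 = 1891.08
link = 2036.27/1891.08 = 1.076776
Link Mar 2021→Apr 2021:
ΣP(Apr 2021)Q(Mar 2021) = 8.03×50 + 2.26×571 + 75.75×10 = 401.5 + 1290.46 + 757.5 = 2449.46
ΣP(Mar 2021)Q(Mar 2021) = 9.86×50 + 2.07×571 + 63.83×10 = 493 + 1181.97 + 638.3 = 2313.27
link = 2449.46/2313.27 = 1.058873
Chained index = 100 × 1.016603 × 1.076776 × 1.058873 = 115.9100

115.91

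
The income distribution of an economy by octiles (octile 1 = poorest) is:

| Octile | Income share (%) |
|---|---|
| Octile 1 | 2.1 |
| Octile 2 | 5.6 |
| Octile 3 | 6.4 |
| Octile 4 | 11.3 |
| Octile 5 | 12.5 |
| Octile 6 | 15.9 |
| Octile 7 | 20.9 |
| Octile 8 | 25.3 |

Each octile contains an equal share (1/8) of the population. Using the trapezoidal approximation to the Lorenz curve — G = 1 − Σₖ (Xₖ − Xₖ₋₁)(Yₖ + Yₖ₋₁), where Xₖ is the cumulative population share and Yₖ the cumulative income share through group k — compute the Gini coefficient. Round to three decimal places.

Cumulative income shares Yₖ: 0.0210, 0.0770, 0.1410, 0.2540, 0.3790, 0.5380, 0.7470, 1.0000
Σ (Xₖ−Xₖ₋₁)(Yₖ+Yₖ₋₁) = (1/8)(0.0210+0.0000) + (1/8)(0.0770+0.0210) + (1/8)(0.1410+0.0770) + (1/8)(0.2540+0.1410) + (1/8)(0.3790+0.2540) + (1/8)(0.5380+0.3790) + (1/8)(0.7470+0.5380) + (1/8)(1.0000+0.7470)
  = 0.0026 + 0.0123 + 0.0273 + 0.0494 + 0.0791 + 0.1146 + 0.1606 + 0.2184 = 0.6643
G = 1 − 0.6643 = 0.3357

0.336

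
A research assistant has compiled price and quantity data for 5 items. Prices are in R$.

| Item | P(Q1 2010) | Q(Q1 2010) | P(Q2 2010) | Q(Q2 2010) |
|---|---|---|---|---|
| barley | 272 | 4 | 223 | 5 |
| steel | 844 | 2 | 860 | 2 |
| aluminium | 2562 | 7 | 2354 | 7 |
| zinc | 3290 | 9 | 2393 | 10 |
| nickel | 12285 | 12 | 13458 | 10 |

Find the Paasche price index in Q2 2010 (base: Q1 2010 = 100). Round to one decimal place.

100.6

Paasche price index uses current-period quantities as weights.
ΣP(Q2 2010)·Q(Q2 2010) = 223×5 + 860×2 + 2354×7 + 2393×10 + 13458×10 = 1115 + 1720 + 16478 + 23930 + 134580 = 177823
ΣP(Q1 2010)·Q(Q2 2010) = 272×5 + 844×2 + 2562×7 + 3290×10 + 12285×10 = 1360 + 1688 + 17934 + 32900 + 122850 = 176732
Index = 177823 / 176732 × 100 = 100.6173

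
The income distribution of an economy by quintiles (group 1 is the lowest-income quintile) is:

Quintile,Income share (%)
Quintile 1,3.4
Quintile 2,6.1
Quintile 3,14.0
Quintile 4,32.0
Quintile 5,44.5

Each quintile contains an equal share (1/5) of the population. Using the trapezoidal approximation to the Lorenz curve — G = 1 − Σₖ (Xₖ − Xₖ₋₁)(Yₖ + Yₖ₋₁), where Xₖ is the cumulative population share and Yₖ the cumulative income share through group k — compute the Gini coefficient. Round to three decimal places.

Cumulative income shares Yₖ: 0.0340, 0.0950, 0.2350, 0.5550, 1.0000
Σ (Xₖ−Xₖ₋₁)(Yₖ+Yₖ₋₁) = (1/5)(0.0340+0.0000) + (1/5)(0.0950+0.0340) + (1/5)(0.2350+0.0950) + (1/5)(0.5550+0.2350) + (1/5)(1.0000+0.5550)
  = 0.0068 + 0.0258 + 0.0660 + 0.1580 + 0.3110 = 0.5676
G = 1 − 0.5676 = 0.4324

0.432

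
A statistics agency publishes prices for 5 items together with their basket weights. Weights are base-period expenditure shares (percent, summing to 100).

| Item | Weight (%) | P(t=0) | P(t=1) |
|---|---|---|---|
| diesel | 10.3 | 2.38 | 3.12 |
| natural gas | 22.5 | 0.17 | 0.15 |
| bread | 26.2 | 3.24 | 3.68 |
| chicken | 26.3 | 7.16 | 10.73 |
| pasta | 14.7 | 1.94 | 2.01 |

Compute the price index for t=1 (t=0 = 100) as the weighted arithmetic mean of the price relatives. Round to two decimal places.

117.76

diesel: 10.3 × (3.12/2.38) = 10.3 × 1.310924 = 13.5025
natural gas: 22.5 × (0.15/0.17) = 22.5 × 0.882353 = 19.8529
bread: 26.2 × (3.68/3.24) = 26.2 × 1.135802 = 29.7580
chicken: 26.3 × (10.73/7.16) = 26.3 × 1.498603 = 39.4133
pasta: 14.7 × (2.01/1.94) = 14.7 × 1.036082 = 15.2304
Index = Σ wᵢ·(p₁ᵢ/p₀ᵢ) = 13.5025 + 19.8529 + 29.7580 + 39.4133 + 15.2304 = 117.7572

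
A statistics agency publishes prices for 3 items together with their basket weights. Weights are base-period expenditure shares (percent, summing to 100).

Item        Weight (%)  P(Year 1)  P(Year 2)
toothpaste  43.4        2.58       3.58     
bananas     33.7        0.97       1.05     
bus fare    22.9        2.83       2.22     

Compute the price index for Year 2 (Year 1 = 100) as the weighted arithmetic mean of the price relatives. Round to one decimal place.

114.7

toothpaste: 43.4 × (3.58/2.58) = 43.4 × 1.387597 = 60.2217
bananas: 33.7 × (1.05/0.97) = 33.7 × 1.082474 = 36.4794
bus fare: 22.9 × (2.22/2.83) = 22.9 × 0.784452 = 17.9640
Index = Σ wᵢ·(p₁ᵢ/p₀ᵢ) = 60.2217 + 36.4794 + 17.9640 = 114.6650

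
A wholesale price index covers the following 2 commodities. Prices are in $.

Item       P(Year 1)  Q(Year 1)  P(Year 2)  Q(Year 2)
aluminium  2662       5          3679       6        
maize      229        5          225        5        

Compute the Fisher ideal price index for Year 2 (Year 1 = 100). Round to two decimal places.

135.29

Laspeyres component (base-period weights):
ΣP(Year 2)Q(Year 1) = 3679×5 + 225×5 = 18395 + 1125 = 19520
ΣP(Year 1)Q(Year 1) = 2662×5 + 229×5 = 13310 + 1145 = 14455
L = 19520 / 14455 × 100 = 135.0398
Paasche component (current-period weights):
ΣP(Year 2)Q(Year 2) = 3679×6 + 225×5 = 22074 + 1125 = 23199
ΣP(Year 1)Q(Year 2) = 2662×6 + 229×5 = 15972 + 1145 = 17117
P = 23199 / 17117 × 100 = 135.5319
Fisher = √(L × P) = √(135.0398 × 135.5319) = 135.2856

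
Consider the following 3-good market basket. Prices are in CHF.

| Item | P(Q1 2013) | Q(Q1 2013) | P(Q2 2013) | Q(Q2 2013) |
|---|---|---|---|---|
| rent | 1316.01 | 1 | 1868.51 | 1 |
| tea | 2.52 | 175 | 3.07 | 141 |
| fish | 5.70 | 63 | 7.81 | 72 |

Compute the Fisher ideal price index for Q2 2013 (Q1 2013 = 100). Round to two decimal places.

Laspeyres component (base-period weights):
ΣP(Q2 2013)Q(Q1 2013) = 1868.51×1 + 3.07×175 + 7.81×63 = 1868.51 + 537.25 + 492.03 = 2897.79
ΣP(Q1 2013)Q(Q1 2013) = 1316.01×1 + 2.52×175 + 5.70×63 = 1316.01 + 441 + 359.1 = 2116.11
L = 2897.79 / 2116.11 × 100 = 136.9395
Paasche component (current-period weights):
ΣP(Q2 2013)Q(Q2 2013) = 1868.51×1 + 3.07×141 + 7.81×72 = 1868.51 + 432.87 + 562.32 = 2863.7
ΣP(Q1 2013)Q(Q2 2013) = 1316.01×1 + 2.52×141 + 5.70×72 = 1316.01 + 355.32 + 410.4 = 2081.73
P = 2863.7 / 2081.73 × 100 = 137.5635
Fisher = √(L × P) = √(136.9395 × 137.5635) = 137.2511

137.25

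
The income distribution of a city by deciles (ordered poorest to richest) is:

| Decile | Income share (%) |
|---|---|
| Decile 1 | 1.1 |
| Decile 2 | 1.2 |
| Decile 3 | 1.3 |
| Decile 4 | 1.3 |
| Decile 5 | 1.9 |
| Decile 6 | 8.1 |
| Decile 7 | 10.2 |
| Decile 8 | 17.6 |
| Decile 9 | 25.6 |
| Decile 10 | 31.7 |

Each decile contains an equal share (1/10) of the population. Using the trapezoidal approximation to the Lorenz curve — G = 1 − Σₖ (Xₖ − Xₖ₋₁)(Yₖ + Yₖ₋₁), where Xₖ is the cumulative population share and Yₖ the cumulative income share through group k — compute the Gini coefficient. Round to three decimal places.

0.561

Cumulative income shares Yₖ: 0.0110, 0.0230, 0.0360, 0.0490, 0.0680, 0.1490, 0.2510, 0.4270, 0.6830, 1.0000
Σ (Xₖ−Xₖ₋₁)(Yₖ+Yₖ₋₁) = (1/10)(0.0110+0.0000) + (1/10)(0.0230+0.0110) + (1/10)(0.0360+0.0230) + (1/10)(0.0490+0.0360) + (1/10)(0.0680+0.0490) + (1/10)(0.1490+0.0680) + (1/10)(0.2510+0.1490) + (1/10)(0.4270+0.2510) + (1/10)(0.6830+0.4270) + (1/10)(1.0000+0.6830)
  = 0.0011 + 0.0034 + 0.0059 + 0.0085 + 0.0117 + 0.0217 + 0.0400 + 0.0678 + 0.1110 + 0.1683 = 0.4394
G = 1 − 0.4394 = 0.5606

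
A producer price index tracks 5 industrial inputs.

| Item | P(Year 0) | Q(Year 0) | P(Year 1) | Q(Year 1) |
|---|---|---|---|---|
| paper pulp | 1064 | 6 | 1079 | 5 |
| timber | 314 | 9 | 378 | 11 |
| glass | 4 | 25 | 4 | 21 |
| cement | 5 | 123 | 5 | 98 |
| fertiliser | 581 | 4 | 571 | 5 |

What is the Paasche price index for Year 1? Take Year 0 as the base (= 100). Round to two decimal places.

105.95

Paasche price index uses current-period quantities as weights.
ΣP(Year 1)·Q(Year 1) = 1079×5 + 378×11 + 4×21 + 5×98 + 571×5 = 5395 + 4158 + 84 + 490 + 2855 = 12982
ΣP(Year 0)·Q(Year 1) = 1064×5 + 314×11 + 4×21 + 5×98 + 581×5 = 5320 + 3454 + 84 + 490 + 2905 = 12253
Index = 12982 / 12253 × 100 = 105.9496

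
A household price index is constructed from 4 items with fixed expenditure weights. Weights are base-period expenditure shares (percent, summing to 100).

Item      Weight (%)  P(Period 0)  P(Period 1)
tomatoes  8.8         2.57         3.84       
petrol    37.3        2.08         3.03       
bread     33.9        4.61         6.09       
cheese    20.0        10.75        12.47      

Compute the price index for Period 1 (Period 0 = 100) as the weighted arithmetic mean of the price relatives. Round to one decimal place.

tomatoes: 8.8 × (3.84/2.57) = 8.8 × 1.494163 = 13.1486
petrol: 37.3 × (3.03/2.08) = 37.3 × 1.456731 = 54.3361
bread: 33.9 × (6.09/4.61) = 33.9 × 1.321041 = 44.7833
cheese: 20.0 × (12.47/10.75) = 20.0 × 1.160000 = 23.2000
Index = Σ wᵢ·(p₁ᵢ/p₀ᵢ) = 13.1486 + 54.3361 + 44.7833 + 23.2000 = 135.4680

135.5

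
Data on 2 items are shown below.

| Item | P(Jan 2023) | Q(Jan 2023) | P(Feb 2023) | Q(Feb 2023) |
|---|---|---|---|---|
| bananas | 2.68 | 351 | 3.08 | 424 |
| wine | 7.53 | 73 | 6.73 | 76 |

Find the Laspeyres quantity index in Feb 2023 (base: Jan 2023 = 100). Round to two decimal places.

Laspeyres quantity index uses base-period prices as weights.
ΣP(Jan 2023)·Q(Feb 2023) = 2.68×424 + 7.53×76 = 1136.32 + 572.28 = 1708.6
ΣP(Jan 2023)·Q(Jan 2023) = 2.68×351 + 7.53×73 = 940.68 + 549.69 = 1490.37
Index = 1708.6 / 1490.37 × 100 = 114.6427

114.64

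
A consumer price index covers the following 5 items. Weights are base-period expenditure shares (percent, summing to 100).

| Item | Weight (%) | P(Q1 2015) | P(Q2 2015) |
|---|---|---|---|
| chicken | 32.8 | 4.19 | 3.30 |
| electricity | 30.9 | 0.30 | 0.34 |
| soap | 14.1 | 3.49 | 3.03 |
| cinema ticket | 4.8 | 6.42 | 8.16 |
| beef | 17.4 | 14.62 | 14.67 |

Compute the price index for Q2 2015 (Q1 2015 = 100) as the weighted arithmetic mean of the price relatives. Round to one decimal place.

96.7

chicken: 32.8 × (3.30/4.19) = 32.8 × 0.787589 = 25.8329
electricity: 30.9 × (0.34/0.30) = 30.9 × 1.133333 = 35.0200
soap: 14.1 × (3.03/3.49) = 14.1 × 0.868195 = 12.2415
cinema ticket: 4.8 × (8.16/6.42) = 4.8 × 1.271028 = 6.1009
beef: 17.4 × (14.67/14.62) = 17.4 × 1.003420 = 17.4595
Index = Σ wᵢ·(p₁ᵢ/p₀ᵢ) = 25.8329 + 35.0200 + 12.2415 + 6.1009 + 17.4595 = 96.6549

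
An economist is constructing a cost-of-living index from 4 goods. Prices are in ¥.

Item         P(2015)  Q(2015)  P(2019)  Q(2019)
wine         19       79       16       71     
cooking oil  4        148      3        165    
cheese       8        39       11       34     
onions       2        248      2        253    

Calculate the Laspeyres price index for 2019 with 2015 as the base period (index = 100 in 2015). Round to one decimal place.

Laspeyres price index uses base-period quantities as weights.
ΣP(2019)·Q(2015) = 16×79 + 3×148 + 11×39 + 2×248 = 1264 + 444 + 429 + 496 = 2633
ΣP(2015)·Q(2015) = 19×79 + 4×148 + 8×39 + 2×248 = 1501 + 592 + 312 + 496 = 2901
Index = 2633 / 2901 × 100 = 90.7618

90.8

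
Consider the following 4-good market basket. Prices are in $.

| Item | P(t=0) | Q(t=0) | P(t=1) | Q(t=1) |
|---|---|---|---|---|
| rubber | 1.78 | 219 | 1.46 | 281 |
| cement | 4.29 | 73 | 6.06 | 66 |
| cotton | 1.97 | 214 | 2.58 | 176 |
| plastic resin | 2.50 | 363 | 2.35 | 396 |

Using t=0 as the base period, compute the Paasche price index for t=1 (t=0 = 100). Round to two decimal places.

Paasche price index uses current-period quantities as weights.
ΣP(t=1)·Q(t=1) = 1.46×281 + 6.06×66 + 2.58×176 + 2.35×396 = 410.26 + 399.96 + 454.08 + 930.6 = 2194.9
ΣP(t=0)·Q(t=1) = 1.78×281 + 4.29×66 + 1.97×176 + 2.50×396 = 500.18 + 283.14 + 346.72 + 990 = 2120.04
Index = 2194.9 / 2120.04 × 100 = 103.5311

103.53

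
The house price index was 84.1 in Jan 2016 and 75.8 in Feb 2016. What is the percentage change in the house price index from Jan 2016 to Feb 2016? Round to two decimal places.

Change = (75.8 − 84.1) / 84.1 × 100
       = -8.3 / 84.1 × 100 = -9.8692%

-9.87%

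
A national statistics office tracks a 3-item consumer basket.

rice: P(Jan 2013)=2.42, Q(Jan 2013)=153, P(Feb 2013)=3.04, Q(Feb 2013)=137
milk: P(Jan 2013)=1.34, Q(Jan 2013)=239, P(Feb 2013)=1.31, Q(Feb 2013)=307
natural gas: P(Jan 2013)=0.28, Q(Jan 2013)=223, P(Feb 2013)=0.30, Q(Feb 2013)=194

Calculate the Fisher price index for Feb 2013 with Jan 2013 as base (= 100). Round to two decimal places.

Laspeyres component (base-period weights):
ΣP(Feb 2013)Q(Jan 2013) = 3.04×153 + 1.31×239 + 0.30×223 = 465.12 + 313.09 + 66.9 = 845.11
ΣP(Jan 2013)Q(Jan 2013) = 2.42×153 + 1.34×239 + 0.28×223 = 370.26 + 320.26 + 62.44 = 752.96
L = 845.11 / 752.96 × 100 = 112.2384
Paasche component (current-period weights):
ΣP(Feb 2013)Q(Feb 2013) = 3.04×137 + 1.31×307 + 0.30×194 = 416.48 + 402.17 + 58.2 = 876.85
ΣP(Jan 2013)Q(Feb 2013) = 2.42×137 + 1.34×307 + 0.28×194 = 331.54 + 411.38 + 54.32 = 797.24
P = 876.85 / 797.24 × 100 = 109.9857
Fisher = √(L × P) = √(112.2384 × 109.9857) = 111.1063

111.11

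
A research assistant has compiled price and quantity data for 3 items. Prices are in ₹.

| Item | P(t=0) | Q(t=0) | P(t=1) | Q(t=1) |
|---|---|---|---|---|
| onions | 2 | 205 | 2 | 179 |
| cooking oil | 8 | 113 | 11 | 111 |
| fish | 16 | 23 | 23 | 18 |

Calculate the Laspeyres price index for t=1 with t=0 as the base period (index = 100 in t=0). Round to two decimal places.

129.73

Laspeyres price index uses base-period quantities as weights.
ΣP(t=1)·Q(t=0) = 2×205 + 11×113 + 23×23 = 410 + 1243 + 529 = 2182
ΣP(t=0)·Q(t=0) = 2×205 + 8×113 + 16×23 = 410 + 904 + 368 = 1682
Index = 2182 / 1682 × 100 = 129.7265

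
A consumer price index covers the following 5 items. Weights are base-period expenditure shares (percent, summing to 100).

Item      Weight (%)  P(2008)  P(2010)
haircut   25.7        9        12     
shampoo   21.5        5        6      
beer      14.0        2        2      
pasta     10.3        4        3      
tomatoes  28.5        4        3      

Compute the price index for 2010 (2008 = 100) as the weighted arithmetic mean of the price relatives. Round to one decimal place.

haircut: 25.7 × (12/9) = 25.7 × 1.333333 = 34.2667
shampoo: 21.5 × (6/5) = 21.5 × 1.200000 = 25.8000
beer: 14.0 × (2/2) = 14.0 × 1.000000 = 14.0000
pasta: 10.3 × (3/4) = 10.3 × 0.750000 = 7.7250
tomatoes: 28.5 × (3/4) = 28.5 × 0.750000 = 21.3750
Index = Σ wᵢ·(p₁ᵢ/p₀ᵢ) = 34.2667 + 25.8000 + 14.0000 + 7.7250 + 21.3750 = 103.1667

103.2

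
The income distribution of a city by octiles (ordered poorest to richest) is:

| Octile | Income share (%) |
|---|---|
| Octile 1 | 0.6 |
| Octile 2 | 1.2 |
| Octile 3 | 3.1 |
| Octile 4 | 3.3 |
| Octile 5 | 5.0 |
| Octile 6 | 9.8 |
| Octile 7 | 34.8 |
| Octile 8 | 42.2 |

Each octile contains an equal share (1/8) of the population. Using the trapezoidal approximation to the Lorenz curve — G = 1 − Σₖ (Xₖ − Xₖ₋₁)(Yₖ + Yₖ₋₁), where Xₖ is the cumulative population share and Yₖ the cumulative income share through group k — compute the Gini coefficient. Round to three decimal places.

0.601

Cumulative income shares Yₖ: 0.0060, 0.0180, 0.0490, 0.0820, 0.1320, 0.2300, 0.5780, 1.0000
Σ (Xₖ−Xₖ₋₁)(Yₖ+Yₖ₋₁) = (1/8)(0.0060+0.0000) + (1/8)(0.0180+0.0060) + (1/8)(0.0490+0.0180) + (1/8)(0.0820+0.0490) + (1/8)(0.1320+0.0820) + (1/8)(0.2300+0.1320) + (1/8)(0.5780+0.2300) + (1/8)(1.0000+0.5780)
  = 0.0008 + 0.0030 + 0.0084 + 0.0164 + 0.0268 + 0.0452 + 0.1010 + 0.1972 = 0.3987
G = 1 − 0.3987 = 0.6013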